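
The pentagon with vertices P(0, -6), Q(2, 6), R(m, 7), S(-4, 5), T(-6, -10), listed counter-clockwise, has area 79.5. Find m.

1

The doubled signed area Σ (x_i y_{i+1} − x_{i+1} y_i) is linear in m.
With m=0 it equals 160; the coefficient of m is -1 (from the two edges through R).
So -1·m + 160 = 2·79.5 = 159 ⇒ m = 1.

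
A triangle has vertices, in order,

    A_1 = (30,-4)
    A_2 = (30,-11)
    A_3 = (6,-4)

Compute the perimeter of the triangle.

|A_1A_2| = √((0)² + (-7)²) = √49 = 7
|A_2A_3| = √((-24)² + (7)²) = √625 = 25
|A_3A_1| = √((24)² + (0)²) = √576 = 24
Perimeter = 7 + 25 + 24 = 56.

56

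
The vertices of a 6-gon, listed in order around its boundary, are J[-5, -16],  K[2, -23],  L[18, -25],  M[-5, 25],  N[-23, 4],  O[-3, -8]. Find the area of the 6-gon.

797.5

Apply Gauss's area formula: 2A = Σ (x_i·y_{i+1} − x_{i+1}·y_i), indices taken mod 6.
Σ = (147) + (364) + (325) + (555) + (196) + (8) = 1595
Area = |Σ|/2 = 797.5.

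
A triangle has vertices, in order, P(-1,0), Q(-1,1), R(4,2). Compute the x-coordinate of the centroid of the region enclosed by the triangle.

Apply the shoelace (surveyor's) formula. First the cross-terms c_i = x_i·y_{i+1} − x_{i+1}·y_i:
  -1, -6, 2  ⇒  2A = -5, A = -2.5.
Then Σ (x_i + x_{i+1})·c_i = -10, so x̄ = -10 / (6·(-2.5)) = 2/3.

2/3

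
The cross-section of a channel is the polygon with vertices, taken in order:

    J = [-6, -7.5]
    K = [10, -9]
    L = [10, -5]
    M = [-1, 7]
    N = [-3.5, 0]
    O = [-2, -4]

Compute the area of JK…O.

Apply Gauss's area formula: 2A = Σ (x_i·y_{i+1} − x_{i+1}·y_i), indices taken mod 6.
J→K: (-6)(-9) − (10)(-7.5) = 129
K→L: (10)(-5) − (10)(-9) = 40
L→M: (10)(7) − (-1)(-5) = 65
M→N: (-1)(0) − (-3.5)(7) = 24.5
N→O: (-3.5)(-4) − (-2)(0) = 14
O→J: (-2)(-7.5) − (-6)(-4) = -9
Σ = 263.5
Area = |Σ|/2 = 131.75.

131.75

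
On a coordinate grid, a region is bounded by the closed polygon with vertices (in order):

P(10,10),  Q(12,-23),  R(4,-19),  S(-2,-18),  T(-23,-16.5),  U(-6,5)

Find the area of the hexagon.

Apply the surveyor's formula: 2A = Σ (x_i·y_{i+1} − x_{i+1}·y_i), indices taken mod 6.
Cross-terms: -350, -136, -110, -381, -214, -110  ⇒  Σ = -1301
Area = |Σ|/2 = 650.5.

650.5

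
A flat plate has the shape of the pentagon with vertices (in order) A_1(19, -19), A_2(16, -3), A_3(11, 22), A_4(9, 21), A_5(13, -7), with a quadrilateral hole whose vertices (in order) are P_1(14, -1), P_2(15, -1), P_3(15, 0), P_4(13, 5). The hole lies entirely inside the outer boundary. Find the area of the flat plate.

Outer boundary:
Σ = (247) + (385) + (33) + (-336) + (-114) = 215
Area = |Σ|/2 = 107.5.
Hole:
Σ = (1) + (15) + (75) + (-83) = 8
Area = |Σ|/2 = 4.
Net area = 107.5 − 4 = 103.5.

103.5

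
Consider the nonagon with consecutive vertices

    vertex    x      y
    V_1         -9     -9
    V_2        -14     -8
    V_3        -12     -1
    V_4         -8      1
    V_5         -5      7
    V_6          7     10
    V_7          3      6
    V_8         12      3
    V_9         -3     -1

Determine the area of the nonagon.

171

Apply the surveyor's formula: 2A = Σ (x_i·y_{i+1} − x_{i+1}·y_i), indices taken mod 9.
Σ = (-54) + (-82) + (-20) + (-51) + (-99) + (12) + (-63) + (-3) + (18) = -342
Area = |Σ|/2 = 171.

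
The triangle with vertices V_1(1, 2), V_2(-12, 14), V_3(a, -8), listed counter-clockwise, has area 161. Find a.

-15

The doubled signed area Σ (x_i y_{i+1} − x_{i+1} y_i) is linear in a.
With a=0 it equals 142; the coefficient of a is -12 (from the two edges through V_3).
So -12·a + 142 = 2·161 = 322 ⇒ a = -15.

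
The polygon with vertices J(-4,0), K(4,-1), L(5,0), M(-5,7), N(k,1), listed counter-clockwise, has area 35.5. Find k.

Write out the shoelace sum; only the two edges meeting at N involve k:
2·Area = [((-5)·1 − k·7) + (k·0 − (-4)·1)] + 44
       = -7·k + 43 = 71
⇒ k = -4.

-4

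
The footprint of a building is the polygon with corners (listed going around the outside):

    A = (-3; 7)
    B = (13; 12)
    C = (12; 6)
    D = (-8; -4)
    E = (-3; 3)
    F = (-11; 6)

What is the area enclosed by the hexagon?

136.5

Σ = (-127) + (-66) + (0) + (-36) + (15) + (-59) = -273
Area = |Σ|/2 = 136.5.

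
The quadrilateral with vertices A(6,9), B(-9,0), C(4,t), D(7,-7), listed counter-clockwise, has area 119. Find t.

The doubled signed area Σ (x_i y_{i+1} − x_{i+1} y_i) is linear in t.
With t=0 it equals 158; the coefficient of t is -16 (from the two edges through C).
So -16·t + 158 = 2·119 = 238 ⇒ t = -5.

-5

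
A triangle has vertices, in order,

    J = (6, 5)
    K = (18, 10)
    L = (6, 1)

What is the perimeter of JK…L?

32

|JK| = √((12)² + (5)²) = √169 = 13
|KL| = √((-12)² + (-9)²) = √225 = 15
|LJ| = √((0)² + (4)²) = √16 = 4
Perimeter = 13 + 15 + 4 = 32.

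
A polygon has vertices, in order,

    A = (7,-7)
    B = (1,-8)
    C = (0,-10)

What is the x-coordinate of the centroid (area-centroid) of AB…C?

8/3

Apply the shoelace (surveyor's) formula. First the cross-terms c_i = x_i·y_{i+1} − x_{i+1}·y_i:
  -49, -10, 70  ⇒  2A = 11, A = 5.5.
Then Σ (x_i + x_{i+1})·c_i = 88, so x̄ = 88 / (6·5.5) = 8/3.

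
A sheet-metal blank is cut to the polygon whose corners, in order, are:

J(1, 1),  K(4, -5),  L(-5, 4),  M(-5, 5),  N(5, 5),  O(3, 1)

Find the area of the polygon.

Apply the shoelace formula: 2A = Σ (x_i·y_{i+1} − x_{i+1}·y_i), indices taken mod 6.
J→K: (1)(-5) − (4)(1) = -9
K→L: (4)(4) − (-5)(-5) = -9
L→M: (-5)(5) − (-5)(4) = -5
M→N: (-5)(5) − (5)(5) = -50
N→O: (5)(1) − (3)(5) = -10
O→J: (3)(1) − (1)(1) = 2
Σ = -81
Area = |Σ|/2 = 40.5.

40.5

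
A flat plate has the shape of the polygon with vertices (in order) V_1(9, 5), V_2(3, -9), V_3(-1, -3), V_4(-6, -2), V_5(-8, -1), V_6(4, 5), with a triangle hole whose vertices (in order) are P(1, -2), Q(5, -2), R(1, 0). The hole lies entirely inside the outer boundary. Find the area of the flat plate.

Outer boundary:
Apply the shoelace (surveyor's) formula: 2A = Σ (x_i·y_{i+1} − x_{i+1}·y_i), indices taken mod 6.
Σ = (-96) + (-18) + (-16) + (-10) + (-36) + (-25) = -201
Area = |Σ|/2 = 100.5.
Hole:
Apply Gauss's area formula: 2A = Σ (x_i·y_{i+1} − x_{i+1}·y_i), indices taken mod 3.
Σ = (8) + (2) + (-2) = 8
Area = |Σ|/2 = 4.
Net area = 100.5 − 4 = 96.5.

96.5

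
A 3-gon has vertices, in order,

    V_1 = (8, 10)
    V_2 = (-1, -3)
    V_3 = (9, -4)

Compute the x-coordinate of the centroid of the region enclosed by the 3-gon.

Apply the shoelace (surveyor's) formula. First the cross-terms c_i = x_i·y_{i+1} − x_{i+1}·y_i:
  -14, 31, 122  ⇒  2A = 139, A = 69.5.
Then Σ (x_i + x_{i+1})·c_i = 2224, so x̄ = 2224 / (6·69.5) = 16/3.

16/3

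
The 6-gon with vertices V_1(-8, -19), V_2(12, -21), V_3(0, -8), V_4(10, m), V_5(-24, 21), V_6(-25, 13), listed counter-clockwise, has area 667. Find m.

-2

The doubled signed area Σ (x_i y_{i+1} − x_{i+1} y_i) is linear in m.
With m=0 it equals 1382; the coefficient of m is 24 (from the two edges through V_4).
So 24·m + 1382 = 2·667 = 1334 ⇒ m = -2.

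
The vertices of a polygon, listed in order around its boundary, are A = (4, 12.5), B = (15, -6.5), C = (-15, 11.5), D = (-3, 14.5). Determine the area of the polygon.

Apply the shoelace (surveyor's) formula: 2A = Σ (x_i·y_{i+1} − x_{i+1}·y_i), indices taken mod 4.
A→B: (4)(-6.5) − (15)(12.5) = -213.5
B→C: (15)(11.5) − (-15)(-6.5) = 75
C→D: (-15)(14.5) − (-3)(11.5) = -183
D→A: (-3)(12.5) − (4)(14.5) = -95.5
Σ = -417
Area = |Σ|/2 = 208.5.

208.5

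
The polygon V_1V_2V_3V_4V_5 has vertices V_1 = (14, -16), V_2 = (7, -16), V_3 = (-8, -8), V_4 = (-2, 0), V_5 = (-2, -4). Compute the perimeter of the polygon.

58

|V_1V_2| = √((-7)² + (0)²) = √49 = 7
|V_2V_3| = √((-15)² + (8)²) = √289 = 17
|V_3V_4| = √((6)² + (8)²) = √100 = 10
|V_4V_5| = √((0)² + (-4)²) = √16 = 4
|V_5V_1| = √((16)² + (-12)²) = √400 = 20
Perimeter = 7 + 17 + 10 + 4 + 20 = 58.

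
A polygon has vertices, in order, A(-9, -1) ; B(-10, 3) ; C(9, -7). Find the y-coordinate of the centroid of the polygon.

Apply Gauss's area formula. First the cross-terms c_i = x_i·y_{i+1} − x_{i+1}·y_i:
  -37, 43, -72  ⇒  2A = -66, A = -33.
Then Σ (y_i + y_{i+1})·c_i = 330, so ȳ = 330 / (6·(-33)) = -5/3.

-5/3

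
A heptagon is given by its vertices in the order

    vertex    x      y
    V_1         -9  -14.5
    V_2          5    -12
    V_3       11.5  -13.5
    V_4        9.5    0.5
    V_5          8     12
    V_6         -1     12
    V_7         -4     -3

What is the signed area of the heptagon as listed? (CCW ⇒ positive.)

Apply the surveyor's formula: 2A = Σ (x_i·y_{i+1} − x_{i+1}·y_i), indices taken mod 7.
Σ = (180.5) + (70.5) + (134) + (110) + (108) + (51) + (31) = 685
Signed area = Σ/2 = 342.5 (positive ⇒ counter-clockwise traversal).

342.5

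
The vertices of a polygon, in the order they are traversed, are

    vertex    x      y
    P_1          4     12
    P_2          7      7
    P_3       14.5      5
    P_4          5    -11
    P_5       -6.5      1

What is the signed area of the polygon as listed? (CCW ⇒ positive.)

-227.75

Apply the shoelace (surveyor's) formula: 2A = Σ (x_i·y_{i+1} − x_{i+1}·y_i), indices taken mod 5.
Σ = (-56) + (-66.5) + (-184.5) + (-66.5) + (-82) = -455.5
Signed area = Σ/2 = -227.75 (negative ⇒ clockwise traversal).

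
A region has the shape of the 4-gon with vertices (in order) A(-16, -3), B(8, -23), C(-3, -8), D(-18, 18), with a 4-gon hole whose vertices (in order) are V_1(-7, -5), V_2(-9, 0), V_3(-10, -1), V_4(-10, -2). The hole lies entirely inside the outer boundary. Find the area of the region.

Outer boundary:
Σ = (392) + (-133) + (-198) + (342) = 403
Area = |Σ|/2 = 201.5.
Hole:
Apply the shoelace (surveyor's) formula: 2A = Σ (x_i·y_{i+1} − x_{i+1}·y_i), indices taken mod 4.
Cross-terms: -45, 9, 10, 36  ⇒  Σ = 10
Area = |Σ|/2 = 5.
Net area = 201.5 − 5 = 196.5.

196.5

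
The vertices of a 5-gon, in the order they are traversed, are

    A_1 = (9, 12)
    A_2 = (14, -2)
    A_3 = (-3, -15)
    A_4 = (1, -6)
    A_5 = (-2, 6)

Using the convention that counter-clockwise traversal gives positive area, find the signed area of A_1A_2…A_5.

A_1→A_2: (9)(-2) − (14)(12) = -186
A_2→A_3: (14)(-15) − (-3)(-2) = -216
A_3→A_4: (-3)(-6) − (1)(-15) = 33
A_4→A_5: (1)(6) − (-2)(-6) = -6
A_5→A_1: (-2)(12) − (9)(6) = -78
Σ = -453
Signed area = Σ/2 = -226.5 (negative ⇒ clockwise traversal).

-226.5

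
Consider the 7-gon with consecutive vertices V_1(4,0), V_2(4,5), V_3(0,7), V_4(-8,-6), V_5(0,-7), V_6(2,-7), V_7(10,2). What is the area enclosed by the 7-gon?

120

Σ = (20) + (28) + (56) + (56) + (14) + (74) + (-8) = 240
Area = |Σ|/2 = 120.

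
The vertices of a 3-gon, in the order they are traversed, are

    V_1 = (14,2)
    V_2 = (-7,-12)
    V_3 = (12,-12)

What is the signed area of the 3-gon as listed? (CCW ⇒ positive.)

133

Σ = (-154) + (228) + (192) = 266
Signed area = Σ/2 = 133 (positive ⇒ counter-clockwise traversal).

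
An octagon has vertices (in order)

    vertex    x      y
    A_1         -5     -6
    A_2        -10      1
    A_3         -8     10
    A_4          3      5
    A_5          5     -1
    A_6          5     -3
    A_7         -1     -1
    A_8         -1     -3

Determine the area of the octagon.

140

Σ = (-65) + (-92) + (-70) + (-28) + (-10) + (-8) + (2) + (-9) = -280
Area = |Σ|/2 = 140.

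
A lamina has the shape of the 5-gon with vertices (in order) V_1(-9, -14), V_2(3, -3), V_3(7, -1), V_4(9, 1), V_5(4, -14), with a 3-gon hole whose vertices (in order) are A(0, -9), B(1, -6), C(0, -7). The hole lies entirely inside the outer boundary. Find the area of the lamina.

103.5

Outer boundary:
V_1→V_2: (-9)(-3) − (3)(-14) = 69
V_2→V_3: (3)(-1) − (7)(-3) = 18
V_3→V_4: (7)(1) − (9)(-1) = 16
V_4→V_5: (9)(-14) − (4)(1) = -130
V_5→V_1: (4)(-14) − (-9)(-14) = -182
Σ = -209
Area = |Σ|/2 = 104.5.
Hole:
Apply the surveyor's formula: 2A = Σ (x_i·y_{i+1} − x_{i+1}·y_i), indices taken mod 3.
Σ = (9) + (-7) + (0) = 2
Area = |Σ|/2 = 1.
Net area = 104.5 − 1 = 103.5.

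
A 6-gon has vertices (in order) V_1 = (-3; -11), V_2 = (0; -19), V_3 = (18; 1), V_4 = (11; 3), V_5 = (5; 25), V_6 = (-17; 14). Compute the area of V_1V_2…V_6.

Apply Gauss's area formula: 2A = Σ (x_i·y_{i+1} − x_{i+1}·y_i), indices taken mod 6.
Cross-terms: 57, 342, 43, 260, 495, 229  ⇒  Σ = 1426
Area = |Σ|/2 = 713.

713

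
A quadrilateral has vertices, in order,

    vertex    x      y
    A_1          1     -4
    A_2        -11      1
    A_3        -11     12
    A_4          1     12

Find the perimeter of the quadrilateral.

|A_1A_2| = √((-12)² + (5)²) = √169 = 13
|A_2A_3| = √((0)² + (11)²) = √121 = 11
|A_3A_4| = √((12)² + (0)²) = √144 = 12
|A_4A_1| = √((0)² + (-16)²) = √256 = 16
Perimeter = 13 + 11 + 12 + 16 = 52.

52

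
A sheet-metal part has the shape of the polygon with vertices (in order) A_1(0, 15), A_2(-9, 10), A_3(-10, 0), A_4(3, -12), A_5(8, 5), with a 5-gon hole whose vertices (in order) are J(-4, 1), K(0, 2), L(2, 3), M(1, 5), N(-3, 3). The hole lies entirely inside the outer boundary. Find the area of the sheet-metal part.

Outer boundary:
Apply the shoelace formula: 2A = Σ (x_i·y_{i+1} − x_{i+1}·y_i), indices taken mod 5.
A_1→A_2: (0)(10) − (-9)(15) = 135
A_2→A_3: (-9)(0) − (-10)(10) = 100
A_3→A_4: (-10)(-12) − (3)(0) = 120
A_4→A_5: (3)(5) − (8)(-12) = 111
A_5→A_1: (8)(15) − (0)(5) = 120
Σ = 586
Area = |Σ|/2 = 293.
Hole:
Cross-terms: -8, -4, 7, 18, 9  ⇒  Σ = 22
Area = |Σ|/2 = 11.
Net area = 293 − 11 = 282.

282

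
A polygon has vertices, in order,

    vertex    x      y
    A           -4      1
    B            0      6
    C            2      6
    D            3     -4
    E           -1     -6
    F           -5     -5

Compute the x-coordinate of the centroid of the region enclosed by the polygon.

-91/134

Apply the shoelace formula. First the cross-terms c_i = x_i·y_{i+1} − x_{i+1}·y_i:
  -24, -12, -26, -22, -25, -25  ⇒  2A = -134, A = -67.
Then Σ (x_i + x_{i+1})·c_i = 273, so x̄ = 273 / (6·(-67)) = -91/134.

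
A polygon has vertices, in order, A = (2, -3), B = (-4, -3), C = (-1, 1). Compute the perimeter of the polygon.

16

|AB| = √((-6)² + (0)²) = √36 = 6
|BC| = √((3)² + (4)²) = √25 = 5
|CA| = √((3)² + (-4)²) = √25 = 5
Perimeter = 6 + 5 + 5 = 16.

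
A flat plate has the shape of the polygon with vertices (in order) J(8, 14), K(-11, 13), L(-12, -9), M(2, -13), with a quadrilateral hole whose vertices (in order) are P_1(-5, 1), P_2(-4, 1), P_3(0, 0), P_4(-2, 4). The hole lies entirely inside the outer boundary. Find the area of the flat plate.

401

Outer boundary:
J→K: (8)(13) − (-11)(14) = 258
K→L: (-11)(-9) − (-12)(13) = 255
L→M: (-12)(-13) − (2)(-9) = 174
M→J: (2)(14) − (8)(-13) = 132
Σ = 819
Area = |Σ|/2 = 409.5.
Hole:
Apply the surveyor's formula: 2A = Σ (x_i·y_{i+1} − x_{i+1}·y_i), indices taken mod 4.
Σ = (-1) + (0) + (0) + (18) = 17
Area = |Σ|/2 = 8.5.
Net area = 409.5 − 8.5 = 401.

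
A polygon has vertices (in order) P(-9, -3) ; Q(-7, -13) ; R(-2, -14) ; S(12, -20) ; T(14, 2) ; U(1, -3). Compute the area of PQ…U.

303

Σ = (96) + (72) + (208) + (304) + (-44) + (-30) = 606
Area = |Σ|/2 = 303.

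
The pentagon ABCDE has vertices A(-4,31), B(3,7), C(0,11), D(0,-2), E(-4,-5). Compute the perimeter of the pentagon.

|AB| = √((7)² + (-24)²) = √625 = 25
|BC| = √((-3)² + (4)²) = √25 = 5
|CD| = √((0)² + (-13)²) = √169 = 13
|DE| = √((-4)² + (-3)²) = √25 = 5
|EA| = √((0)² + (36)²) = √1296 = 36
Perimeter = 25 + 5 + 13 + 5 + 36 = 84.

84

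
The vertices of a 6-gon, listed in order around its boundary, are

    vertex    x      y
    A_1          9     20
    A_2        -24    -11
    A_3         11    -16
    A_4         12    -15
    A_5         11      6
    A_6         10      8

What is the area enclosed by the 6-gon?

A_1→A_2: (9)(-11) − (-24)(20) = 381
A_2→A_3: (-24)(-16) − (11)(-11) = 505
A_3→A_4: (11)(-15) − (12)(-16) = 27
A_4→A_5: (12)(6) − (11)(-15) = 237
A_5→A_6: (11)(8) − (10)(6) = 28
A_6→A_1: (10)(20) − (9)(8) = 128
Σ = 1306
Area = |Σ|/2 = 653.

653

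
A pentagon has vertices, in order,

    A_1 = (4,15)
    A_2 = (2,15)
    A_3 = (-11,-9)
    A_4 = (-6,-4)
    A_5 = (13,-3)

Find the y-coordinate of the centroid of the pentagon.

Apply Gauss's area formula. First the cross-terms c_i = x_i·y_{i+1} − x_{i+1}·y_i:
  30, 147, -10, 70, 207  ⇒  2A = 444, A = 222.
Then Σ (y_i + y_{i+1})·c_i = 3906, so ȳ = 3906 / (6·222) = 217/74.

217/74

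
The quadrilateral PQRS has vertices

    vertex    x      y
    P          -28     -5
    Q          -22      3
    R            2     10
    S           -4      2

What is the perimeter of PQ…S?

|PQ| = √((6)² + (8)²) = √100 = 10
|QR| = √((24)² + (7)²) = √625 = 25
|RS| = √((-6)² + (-8)²) = √100 = 10
|SP| = √((-24)² + (-7)²) = √625 = 25
Perimeter = 10 + 25 + 10 + 25 = 70.

70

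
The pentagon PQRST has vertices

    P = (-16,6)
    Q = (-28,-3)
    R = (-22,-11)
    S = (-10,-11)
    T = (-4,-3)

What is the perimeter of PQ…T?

62

|PQ| = √((-12)² + (-9)²) = √225 = 15
|QR| = √((6)² + (-8)²) = √100 = 10
|RS| = √((12)² + (0)²) = √144 = 12
|ST| = √((6)² + (8)²) = √100 = 10
|TP| = √((-12)² + (9)²) = √225 = 15
Perimeter = 15 + 10 + 12 + 10 + 15 = 62.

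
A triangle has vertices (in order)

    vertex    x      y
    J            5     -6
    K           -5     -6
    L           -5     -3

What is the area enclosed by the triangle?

J→K: (5)(-6) − (-5)(-6) = -60
K→L: (-5)(-3) − (-5)(-6) = -15
L→J: (-5)(-6) − (5)(-3) = 45
Σ = -30
Area = |Σ|/2 = 15.

15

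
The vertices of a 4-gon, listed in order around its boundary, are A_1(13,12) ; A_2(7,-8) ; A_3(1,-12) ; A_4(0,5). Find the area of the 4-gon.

A_1→A_2: (13)(-8) − (7)(12) = -188
A_2→A_3: (7)(-12) − (1)(-8) = -76
A_3→A_4: (1)(5) − (0)(-12) = 5
A_4→A_1: (0)(12) − (13)(5) = -65
Σ = -324
Area = |Σ|/2 = 162.

162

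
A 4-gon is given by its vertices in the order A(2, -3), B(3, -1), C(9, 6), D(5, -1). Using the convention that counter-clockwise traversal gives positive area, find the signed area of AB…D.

-9

Σ = (7) + (27) + (-39) + (-13) = -18
Signed area = Σ/2 = -9 (negative ⇒ clockwise traversal).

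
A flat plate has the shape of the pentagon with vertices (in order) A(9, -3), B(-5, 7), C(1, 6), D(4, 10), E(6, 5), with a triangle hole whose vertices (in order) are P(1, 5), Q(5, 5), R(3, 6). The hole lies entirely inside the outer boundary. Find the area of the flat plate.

51

Outer boundary:
Apply the surveyor's formula: 2A = Σ (x_i·y_{i+1} − x_{i+1}·y_i), indices taken mod 5.
A→B: (9)(7) − (-5)(-3) = 48
B→C: (-5)(6) − (1)(7) = -37
C→D: (1)(10) − (4)(6) = -14
D→E: (4)(5) − (6)(10) = -40
E→A: (6)(-3) − (9)(5) = -63
Σ = -106
Area = |Σ|/2 = 53.
Hole:
Apply Gauss's area formula: 2A = Σ (x_i·y_{i+1} − x_{i+1}·y_i), indices taken mod 3.
Σ = (-20) + (15) + (9) = 4
Area = |Σ|/2 = 2.
Net area = 53 − 2 = 51.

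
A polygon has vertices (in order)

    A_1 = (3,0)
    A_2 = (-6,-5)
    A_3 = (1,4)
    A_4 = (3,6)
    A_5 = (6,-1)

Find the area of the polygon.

38

Apply Gauss's area formula: 2A = Σ (x_i·y_{i+1} − x_{i+1}·y_i), indices taken mod 5.
A_1→A_2: (3)(-5) − (-6)(0) = -15
A_2→A_3: (-6)(4) − (1)(-5) = -19
A_3→A_4: (1)(6) − (3)(4) = -6
A_4→A_5: (3)(-1) − (6)(6) = -39
A_5→A_1: (6)(0) − (3)(-1) = 3
Σ = -76
Area = |Σ|/2 = 38.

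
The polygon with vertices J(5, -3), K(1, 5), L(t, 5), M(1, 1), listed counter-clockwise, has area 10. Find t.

0

Write out the shoelace sum; only the two edges meeting at L involve t:
2·Area = [(1·5 − t·5) + (t·1 − 1·5)] + 20
       = -4·t + 20 = 20
⇒ t = 0.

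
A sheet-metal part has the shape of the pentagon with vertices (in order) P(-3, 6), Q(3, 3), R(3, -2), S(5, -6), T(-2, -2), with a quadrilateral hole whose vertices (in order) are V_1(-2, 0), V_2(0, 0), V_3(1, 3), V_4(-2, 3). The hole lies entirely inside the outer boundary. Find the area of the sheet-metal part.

37.5

Outer boundary:
Apply the surveyor's formula: 2A = Σ (x_i·y_{i+1} − x_{i+1}·y_i), indices taken mod 5.
Cross-terms: -27, -15, -8, -22, -18  ⇒  Σ = -90
Area = |Σ|/2 = 45.
Hole:
Apply the shoelace (surveyor's) formula: 2A = Σ (x_i·y_{i+1} − x_{i+1}·y_i), indices taken mod 4.
Cross-terms: 0, 0, 9, 6  ⇒  Σ = 15
Area = |Σ|/2 = 7.5.
Net area = 45 − 7.5 = 37.5.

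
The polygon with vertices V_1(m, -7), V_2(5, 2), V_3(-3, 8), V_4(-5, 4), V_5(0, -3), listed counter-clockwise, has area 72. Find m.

4

The doubled signed area Σ (x_i y_{i+1} − x_{i+1} y_i) is linear in m.
With m=0 it equals 124; the coefficient of m is 5 (from the two edges through V_1).
So 5·m + 124 = 2·72 = 144 ⇒ m = 4.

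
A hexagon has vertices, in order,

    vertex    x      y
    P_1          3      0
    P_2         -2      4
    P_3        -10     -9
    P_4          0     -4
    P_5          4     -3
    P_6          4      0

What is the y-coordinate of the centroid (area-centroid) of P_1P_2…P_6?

Apply Gauss's area formula. First the cross-terms c_i = x_i·y_{i+1} − x_{i+1}·y_i:
  12, 58, 40, 16, 12, 0  ⇒  2A = 138, A = 69.
Then Σ (y_i + y_{i+1})·c_i = -910, so ȳ = -910 / (6·69) = -455/207.

-455/207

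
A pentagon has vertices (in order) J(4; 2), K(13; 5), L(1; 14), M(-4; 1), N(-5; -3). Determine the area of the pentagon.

Σ = (-6) + (177) + (57) + (17) + (2) = 247
Area = |Σ|/2 = 123.5.

123.5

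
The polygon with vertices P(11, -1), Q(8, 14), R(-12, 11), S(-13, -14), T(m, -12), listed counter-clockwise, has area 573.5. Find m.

Write out the shoelace sum; only the two edges meeting at T involve m:
2·Area = [((-13)·(-12) − m·(-14)) + (m·(-1) − 11·(-12))] + 729
       = 13·m + 1017 = 1147
⇒ m = 10.

10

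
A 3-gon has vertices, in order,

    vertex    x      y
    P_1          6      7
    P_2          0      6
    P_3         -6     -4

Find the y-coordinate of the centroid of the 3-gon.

Apply the shoelace (surveyor's) formula. First the cross-terms c_i = x_i·y_{i+1} − x_{i+1}·y_i:
  36, 36, -18  ⇒  2A = 54, A = 27.
Then Σ (y_i + y_{i+1})·c_i = 486, so ȳ = 486 / (6·27) = 3.

3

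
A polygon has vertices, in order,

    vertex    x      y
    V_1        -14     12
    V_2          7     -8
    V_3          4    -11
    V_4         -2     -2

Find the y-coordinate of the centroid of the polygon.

-31/11

Apply Gauss's area formula. First the cross-terms c_i = x_i·y_{i+1} − x_{i+1}·y_i:
  28, -45, -30, -52  ⇒  2A = -99, A = -49.5.
Then Σ (y_i + y_{i+1})·c_i = 837, so ȳ = 837 / (6·(-49.5)) = -31/11.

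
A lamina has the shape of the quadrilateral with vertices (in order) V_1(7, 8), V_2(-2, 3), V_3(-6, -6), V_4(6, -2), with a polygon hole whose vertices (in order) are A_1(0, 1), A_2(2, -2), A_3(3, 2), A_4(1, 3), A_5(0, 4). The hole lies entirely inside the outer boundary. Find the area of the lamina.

79

Outer boundary:
Σ = (37) + (30) + (48) + (62) = 177
Area = |Σ|/2 = 88.5.
Hole:
Σ = (-2) + (10) + (7) + (4) + (0) = 19
Area = |Σ|/2 = 9.5.
Net area = 88.5 − 9.5 = 79.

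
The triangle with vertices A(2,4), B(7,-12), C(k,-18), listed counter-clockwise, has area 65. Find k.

Write out the shoelace sum; only the two edges meeting at C involve k:
2·Area = [(7·(-18) − k·(-12)) + (k·4 − 2·(-18))] + -52
       = 16·k + -142 = 130
⇒ k = 17.

17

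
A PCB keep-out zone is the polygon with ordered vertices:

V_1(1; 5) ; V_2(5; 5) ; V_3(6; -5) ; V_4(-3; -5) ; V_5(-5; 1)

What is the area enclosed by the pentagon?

87

Σ = (-20) + (-55) + (-45) + (-28) + (-26) = -174
Area = |Σ|/2 = 87.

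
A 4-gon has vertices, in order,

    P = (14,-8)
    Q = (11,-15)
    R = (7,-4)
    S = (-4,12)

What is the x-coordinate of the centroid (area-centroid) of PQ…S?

1036/129

Apply the surveyor's formula. First the cross-terms c_i = x_i·y_{i+1} − x_{i+1}·y_i:
  -122, 61, 68, -136  ⇒  2A = -129, A = -64.5.
Then Σ (x_i + x_{i+1})·c_i = -3108, so x̄ = -3108 / (6·(-64.5)) = 1036/129.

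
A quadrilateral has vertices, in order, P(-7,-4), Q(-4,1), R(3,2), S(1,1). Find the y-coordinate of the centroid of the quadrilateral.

Apply the surveyor's formula. First the cross-terms c_i = x_i·y_{i+1} − x_{i+1}·y_i:
  -23, -11, 1, 3  ⇒  2A = -30, A = -15.
Then Σ (y_i + y_{i+1})·c_i = 30, so ȳ = 30 / (6·(-15)) = -1/3.

-1/3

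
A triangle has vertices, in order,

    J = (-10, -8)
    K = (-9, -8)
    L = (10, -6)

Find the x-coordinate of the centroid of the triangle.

-3

Apply Gauss's area formula. First the cross-terms c_i = x_i·y_{i+1} − x_{i+1}·y_i:
  8, 134, -140  ⇒  2A = 2, A = 1.
Then Σ (x_i + x_{i+1})·c_i = -18, so x̄ = -18 / (6·1) = -3.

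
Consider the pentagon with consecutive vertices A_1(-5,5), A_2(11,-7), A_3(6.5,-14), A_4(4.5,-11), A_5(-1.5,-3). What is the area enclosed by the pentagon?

Cross-terms: -20, -108.5, -8.5, -30, -22.5  ⇒  Σ = -189.5
Area = |Σ|/2 = 94.75.

94.75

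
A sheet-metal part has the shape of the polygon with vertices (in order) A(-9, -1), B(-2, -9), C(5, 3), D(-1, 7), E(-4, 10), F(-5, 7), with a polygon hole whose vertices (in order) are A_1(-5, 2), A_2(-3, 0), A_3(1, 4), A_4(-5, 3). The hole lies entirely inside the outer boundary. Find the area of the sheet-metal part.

Outer boundary:
Σ = (79) + (39) + (38) + (18) + (22) + (68) = 264
Area = |Σ|/2 = 132.
Hole:
Σ = (6) + (-12) + (23) + (5) = 22
Area = |Σ|/2 = 11.
Net area = 132 − 11 = 121.

121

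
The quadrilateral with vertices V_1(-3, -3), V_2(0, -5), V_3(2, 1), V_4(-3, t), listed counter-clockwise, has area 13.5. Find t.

The doubled signed area Σ (x_i y_{i+1} − x_{i+1} y_i) is linear in t.
With t=0 it equals 37; the coefficient of t is 5 (from the two edges through V_4).
So 5·t + 37 = 2·13.5 = 27 ⇒ t = -2.

-2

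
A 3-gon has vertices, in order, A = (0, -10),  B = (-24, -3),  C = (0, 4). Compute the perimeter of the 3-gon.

64

|AB| = √((-24)² + (7)²) = √625 = 25
|BC| = √((24)² + (7)²) = √625 = 25
|CA| = √((0)² + (-14)²) = √196 = 14
Perimeter = 25 + 25 + 14 = 64.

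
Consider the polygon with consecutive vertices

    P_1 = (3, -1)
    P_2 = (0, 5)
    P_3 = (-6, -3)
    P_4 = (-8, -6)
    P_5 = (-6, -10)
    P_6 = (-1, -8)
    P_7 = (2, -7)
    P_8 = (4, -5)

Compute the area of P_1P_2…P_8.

95.5

Cross-terms: 15, 30, 12, 44, 38, 23, 18, 11  ⇒  Σ = 191
Area = |Σ|/2 = 95.5.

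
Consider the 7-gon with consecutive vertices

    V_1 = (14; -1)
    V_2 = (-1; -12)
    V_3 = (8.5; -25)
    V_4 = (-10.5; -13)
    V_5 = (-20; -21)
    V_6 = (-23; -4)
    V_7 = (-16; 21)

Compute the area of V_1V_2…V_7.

Apply the surveyor's formula: 2A = Σ (x_i·y_{i+1} − x_{i+1}·y_i), indices taken mod 7.
Σ = (-169) + (127) + (-373) + (-39.5) + (-403) + (-547) + (-278) = -1682.5
Area = |Σ|/2 = 841.25.

841.25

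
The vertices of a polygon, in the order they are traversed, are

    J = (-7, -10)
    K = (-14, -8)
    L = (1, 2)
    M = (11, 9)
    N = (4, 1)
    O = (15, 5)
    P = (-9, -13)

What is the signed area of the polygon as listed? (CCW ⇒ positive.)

-144

Apply the shoelace formula: 2A = Σ (x_i·y_{i+1} − x_{i+1}·y_i), indices taken mod 7.
J→K: (-7)(-8) − (-14)(-10) = -84
K→L: (-14)(2) − (1)(-8) = -20
L→M: (1)(9) − (11)(2) = -13
M→N: (11)(1) − (4)(9) = -25
N→O: (4)(5) − (15)(1) = 5
O→P: (15)(-13) − (-9)(5) = -150
P→J: (-9)(-10) − (-7)(-13) = -1
Σ = -288
Signed area = Σ/2 = -144 (negative ⇒ clockwise traversal).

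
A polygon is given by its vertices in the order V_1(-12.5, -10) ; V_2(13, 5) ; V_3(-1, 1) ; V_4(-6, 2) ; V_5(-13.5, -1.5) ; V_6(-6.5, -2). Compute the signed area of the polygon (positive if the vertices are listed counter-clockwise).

Apply Gauss's area formula: 2A = Σ (x_i·y_{i+1} − x_{i+1}·y_i), indices taken mod 6.
Σ = (67.5) + (18) + (4) + (36) + (17.25) + (40) = 182.75
Signed area = Σ/2 = 91.375 (positive ⇒ counter-clockwise traversal).

91.375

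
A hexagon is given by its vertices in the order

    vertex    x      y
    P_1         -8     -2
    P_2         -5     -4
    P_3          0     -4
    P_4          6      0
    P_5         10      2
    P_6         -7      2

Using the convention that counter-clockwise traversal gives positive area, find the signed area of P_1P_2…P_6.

71

Apply Gauss's area formula: 2A = Σ (x_i·y_{i+1} − x_{i+1}·y_i), indices taken mod 6.
Σ = (22) + (20) + (24) + (12) + (34) + (30) = 142
Signed area = Σ/2 = 71 (positive ⇒ counter-clockwise traversal).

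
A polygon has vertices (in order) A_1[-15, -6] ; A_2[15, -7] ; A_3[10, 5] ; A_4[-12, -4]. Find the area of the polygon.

186

Apply the surveyor's formula: 2A = Σ (x_i·y_{i+1} − x_{i+1}·y_i), indices taken mod 4.
Σ = (195) + (145) + (20) + (12) = 372
Area = |Σ|/2 = 186.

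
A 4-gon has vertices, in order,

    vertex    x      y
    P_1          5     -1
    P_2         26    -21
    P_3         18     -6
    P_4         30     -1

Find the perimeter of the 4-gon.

|P_1P_2| = √((21)² + (-20)²) = √841 = 29
|P_2P_3| = √((-8)² + (15)²) = √289 = 17
|P_3P_4| = √((12)² + (5)²) = √169 = 13
|P_4P_1| = √((-25)² + (0)²) = √625 = 25
Perimeter = 29 + 17 + 13 + 25 = 84.

84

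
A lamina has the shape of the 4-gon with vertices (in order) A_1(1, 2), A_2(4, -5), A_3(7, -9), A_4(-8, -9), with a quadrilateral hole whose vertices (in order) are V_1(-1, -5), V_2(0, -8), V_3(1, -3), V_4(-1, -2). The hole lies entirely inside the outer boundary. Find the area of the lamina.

71

Outer boundary:
Apply the shoelace formula: 2A = Σ (x_i·y_{i+1} − x_{i+1}·y_i), indices taken mod 4.
Σ = (-13) + (-1) + (-135) + (-7) = -156
Area = |Σ|/2 = 78.
Hole:
Apply the shoelace formula: 2A = Σ (x_i·y_{i+1} − x_{i+1}·y_i), indices taken mod 4.
Σ = (8) + (8) + (-5) + (3) = 14
Area = |Σ|/2 = 7.
Net area = 78 − 7 = 71.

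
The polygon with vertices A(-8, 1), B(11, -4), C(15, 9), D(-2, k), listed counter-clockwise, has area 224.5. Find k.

11

The doubled signed area Σ (x_i y_{i+1} − x_{i+1} y_i) is linear in k.
With k=0 it equals 196; the coefficient of k is 23 (from the two edges through D).
So 23·k + 196 = 2·224.5 = 449 ⇒ k = 11.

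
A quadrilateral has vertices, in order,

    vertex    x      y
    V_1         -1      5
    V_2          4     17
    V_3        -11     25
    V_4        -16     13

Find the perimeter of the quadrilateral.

|V_1V_2| = √((5)² + (12)²) = √169 = 13
|V_2V_3| = √((-15)² + (8)²) = √289 = 17
|V_3V_4| = √((-5)² + (-12)²) = √169 = 13
|V_4V_1| = √((15)² + (-8)²) = √289 = 17
Perimeter = 13 + 17 + 13 + 17 = 60.

60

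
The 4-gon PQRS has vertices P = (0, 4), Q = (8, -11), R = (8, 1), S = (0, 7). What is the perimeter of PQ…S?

42

|PQ| = √((8)² + (-15)²) = √289 = 17
|QR| = √((0)² + (12)²) = √144 = 12
|RS| = √((-8)² + (6)²) = √100 = 10
|SP| = √((0)² + (-3)²) = √9 = 3
Perimeter = 17 + 12 + 10 + 3 = 42.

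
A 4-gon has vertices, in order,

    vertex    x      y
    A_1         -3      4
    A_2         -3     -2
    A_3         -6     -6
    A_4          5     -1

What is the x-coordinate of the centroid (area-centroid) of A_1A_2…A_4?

-164/231

Apply the shoelace (surveyor's) formula. First the cross-terms c_i = x_i·y_{i+1} − x_{i+1}·y_i:
  18, 6, 36, 17  ⇒  2A = 77, A = 38.5.
Then Σ (x_i + x_{i+1})·c_i = -164, so x̄ = -164 / (6·38.5) = -164/231.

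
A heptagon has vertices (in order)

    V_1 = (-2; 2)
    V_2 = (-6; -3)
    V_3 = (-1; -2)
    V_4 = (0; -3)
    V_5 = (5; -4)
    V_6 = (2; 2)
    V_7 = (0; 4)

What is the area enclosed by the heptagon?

39.5

Apply the surveyor's formula: 2A = Σ (x_i·y_{i+1} − x_{i+1}·y_i), indices taken mod 7.
Σ = (18) + (9) + (3) + (15) + (18) + (8) + (8) = 79
Area = |Σ|/2 = 39.5.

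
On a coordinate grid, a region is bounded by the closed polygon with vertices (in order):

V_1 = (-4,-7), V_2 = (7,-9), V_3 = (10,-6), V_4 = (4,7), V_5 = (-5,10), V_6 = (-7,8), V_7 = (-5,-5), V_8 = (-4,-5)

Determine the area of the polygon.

210

V_1→V_2: (-4)(-9) − (7)(-7) = 85
V_2→V_3: (7)(-6) − (10)(-9) = 48
V_3→V_4: (10)(7) − (4)(-6) = 94
V_4→V_5: (4)(10) − (-5)(7) = 75
V_5→V_6: (-5)(8) − (-7)(10) = 30
V_6→V_7: (-7)(-5) − (-5)(8) = 75
V_7→V_8: (-5)(-5) − (-4)(-5) = 5
V_8→V_1: (-4)(-7) − (-4)(-5) = 8
Σ = 420
Area = |Σ|/2 = 210.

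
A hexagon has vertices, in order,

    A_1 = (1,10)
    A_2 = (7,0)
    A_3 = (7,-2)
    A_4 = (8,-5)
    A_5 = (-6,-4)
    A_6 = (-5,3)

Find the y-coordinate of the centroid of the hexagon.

79/96

Apply the surveyor's formula. First the cross-terms c_i = x_i·y_{i+1} − x_{i+1}·y_i:
  -70, -14, -19, -62, -38, -53  ⇒  2A = -256, A = -128.
Then Σ (y_i + y_{i+1})·c_i = -632, so ȳ = -632 / (6·(-128)) = 79/96.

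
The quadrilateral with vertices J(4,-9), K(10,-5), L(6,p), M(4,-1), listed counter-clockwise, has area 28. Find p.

-1

Write out the shoelace sum; only the two edges meeting at L involve p:
2·Area = [(10·p − 6·(-5)) + (6·(-1) − 4·p)] + 38
       = 6·p + 62 = 56
⇒ p = -1.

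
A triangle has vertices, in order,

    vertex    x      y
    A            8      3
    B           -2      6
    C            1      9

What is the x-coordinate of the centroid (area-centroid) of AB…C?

7/3

Apply the shoelace formula. First the cross-terms c_i = x_i·y_{i+1} − x_{i+1}·y_i:
  54, -24, -69  ⇒  2A = -39, A = -19.5.
Then Σ (x_i + x_{i+1})·c_i = -273, so x̄ = -273 / (6·(-19.5)) = 7/3.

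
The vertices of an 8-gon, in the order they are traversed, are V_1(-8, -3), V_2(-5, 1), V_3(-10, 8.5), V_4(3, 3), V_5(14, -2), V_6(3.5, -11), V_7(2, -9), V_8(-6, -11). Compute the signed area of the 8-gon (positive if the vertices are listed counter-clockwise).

-230.75

V_1→V_2: (-8)(1) − (-5)(-3) = -23
V_2→V_3: (-5)(8.5) − (-10)(1) = -32.5
V_3→V_4: (-10)(3) − (3)(8.5) = -55.5
V_4→V_5: (3)(-2) − (14)(3) = -48
V_5→V_6: (14)(-11) − (3.5)(-2) = -147
V_6→V_7: (3.5)(-9) − (2)(-11) = -9.5
V_7→V_8: (2)(-11) − (-6)(-9) = -76
V_8→V_1: (-6)(-3) − (-8)(-11) = -70
Σ = -461.5
Signed area = Σ/2 = -230.75 (negative ⇒ clockwise traversal).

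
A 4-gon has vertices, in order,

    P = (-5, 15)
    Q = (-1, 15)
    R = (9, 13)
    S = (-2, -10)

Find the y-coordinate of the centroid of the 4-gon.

817/132

Apply the shoelace (surveyor's) formula. First the cross-terms c_i = x_i·y_{i+1} − x_{i+1}·y_i:
  -60, -148, -64, -80  ⇒  2A = -352, A = -176.
Then Σ (y_i + y_{i+1})·c_i = -6536, so ȳ = -6536 / (6·(-176)) = 817/132.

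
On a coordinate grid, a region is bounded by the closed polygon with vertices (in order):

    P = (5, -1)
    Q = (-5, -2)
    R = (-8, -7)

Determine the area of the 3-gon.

Apply Gauss's area formula: 2A = Σ (x_i·y_{i+1} − x_{i+1}·y_i), indices taken mod 3.
Σ = (-15) + (19) + (43) = 47
Area = |Σ|/2 = 23.5.

23.5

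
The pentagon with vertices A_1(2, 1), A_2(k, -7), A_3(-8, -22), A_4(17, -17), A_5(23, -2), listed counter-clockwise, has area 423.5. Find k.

-1

The doubled signed area Σ (x_i y_{i+1} − x_{i+1} y_i) is linear in k.
With k=0 it equals 824; the coefficient of k is -23 (from the two edges through A_2).
So -23·k + 824 = 2·423.5 = 847 ⇒ k = -1.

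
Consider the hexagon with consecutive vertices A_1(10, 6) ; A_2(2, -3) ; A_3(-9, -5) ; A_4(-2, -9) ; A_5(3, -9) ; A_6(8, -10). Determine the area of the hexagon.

113.5

Apply Gauss's area formula: 2A = Σ (x_i·y_{i+1} − x_{i+1}·y_i), indices taken mod 6.
Σ = (-42) + (-37) + (71) + (45) + (42) + (148) = 227
Area = |Σ|/2 = 113.5.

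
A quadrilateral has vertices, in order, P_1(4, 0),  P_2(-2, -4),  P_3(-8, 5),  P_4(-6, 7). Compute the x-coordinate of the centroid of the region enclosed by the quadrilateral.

-101/42

Apply Gauss's area formula. First the cross-terms c_i = x_i·y_{i+1} − x_{i+1}·y_i:
  -16, -42, -26, -28  ⇒  2A = -112, A = -56.
Then Σ (x_i + x_{i+1})·c_i = 808, so x̄ = 808 / (6·(-56)) = -101/42.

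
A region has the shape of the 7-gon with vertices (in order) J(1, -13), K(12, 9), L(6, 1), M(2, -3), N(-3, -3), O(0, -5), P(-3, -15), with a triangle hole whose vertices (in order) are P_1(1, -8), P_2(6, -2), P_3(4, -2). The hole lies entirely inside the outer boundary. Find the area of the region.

Outer boundary:
Apply the surveyor's formula: 2A = Σ (x_i·y_{i+1} − x_{i+1}·y_i), indices taken mod 7.
Σ = (165) + (-42) + (-20) + (-15) + (15) + (-15) + (54) = 142
Area = |Σ|/2 = 71.
Hole:
Σ = (46) + (-4) + (-30) = 12
Area = |Σ|/2 = 6.
Net area = 71 − 6 = 65.

65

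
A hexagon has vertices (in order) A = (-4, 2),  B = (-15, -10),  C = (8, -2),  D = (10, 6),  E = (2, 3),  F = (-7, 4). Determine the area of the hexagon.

Apply the shoelace formula: 2A = Σ (x_i·y_{i+1} − x_{i+1}·y_i), indices taken mod 6.
A→B: (-4)(-10) − (-15)(2) = 70
B→C: (-15)(-2) − (8)(-10) = 110
C→D: (8)(6) − (10)(-2) = 68
D→E: (10)(3) − (2)(6) = 18
E→F: (2)(4) − (-7)(3) = 29
F→A: (-7)(2) − (-4)(4) = 2
Σ = 297
Area = |Σ|/2 = 148.5.

148.5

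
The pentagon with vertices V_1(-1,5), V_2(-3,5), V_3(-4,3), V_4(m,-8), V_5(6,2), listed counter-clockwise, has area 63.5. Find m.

The doubled signed area Σ (x_i y_{i+1} − x_{i+1} y_i) is linear in m.
With m=0 it equals 133; the coefficient of m is -1 (from the two edges through V_4).
So -1·m + 133 = 2·63.5 = 127 ⇒ m = 6.

6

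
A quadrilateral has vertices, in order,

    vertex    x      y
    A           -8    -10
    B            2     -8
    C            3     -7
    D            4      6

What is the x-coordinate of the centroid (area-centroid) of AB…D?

Apply the surveyor's formula. First the cross-terms c_i = x_i·y_{i+1} − x_{i+1}·y_i:
  84, 10, 46, 8  ⇒  2A = 148, A = 74.
Then Σ (x_i + x_{i+1})·c_i = -164, so x̄ = -164 / (6·74) = -41/111.

-41/111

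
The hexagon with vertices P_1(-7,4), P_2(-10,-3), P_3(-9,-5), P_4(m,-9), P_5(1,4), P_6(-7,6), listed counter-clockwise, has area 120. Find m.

2

The doubled signed area Σ (x_i y_{i+1} − x_{i+1} y_i) is linear in m.
With m=0 it equals 222; the coefficient of m is 9 (from the two edges through P_4).
So 9·m + 222 = 2·120 = 240 ⇒ m = 2.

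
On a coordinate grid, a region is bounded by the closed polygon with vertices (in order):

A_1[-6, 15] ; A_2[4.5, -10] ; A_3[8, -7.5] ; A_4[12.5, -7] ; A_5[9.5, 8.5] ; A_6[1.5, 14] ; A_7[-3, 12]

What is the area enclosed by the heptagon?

228.25

Apply the shoelace formula: 2A = Σ (x_i·y_{i+1} − x_{i+1}·y_i), indices taken mod 7.
Σ = (-7.5) + (46.25) + (37.75) + (172.75) + (120.25) + (60) + (27) = 456.5
Area = |Σ|/2 = 228.25.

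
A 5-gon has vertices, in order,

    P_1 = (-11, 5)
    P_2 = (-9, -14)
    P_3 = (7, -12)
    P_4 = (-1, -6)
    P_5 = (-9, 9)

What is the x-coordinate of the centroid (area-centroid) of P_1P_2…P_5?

-287/57

Apply the shoelace formula. First the cross-terms c_i = x_i·y_{i+1} − x_{i+1}·y_i:
  199, 206, -54, -63, 54  ⇒  2A = 342, A = 171.
Then Σ (x_i + x_{i+1})·c_i = -5166, so x̄ = -5166 / (6·171) = -287/57.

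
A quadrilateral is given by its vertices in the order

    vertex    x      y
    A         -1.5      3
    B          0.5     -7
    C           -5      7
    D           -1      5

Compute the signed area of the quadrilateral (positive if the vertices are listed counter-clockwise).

Σ = (9) + (-31.5) + (-18) + (4.5) = -36
Signed area = Σ/2 = -18 (negative ⇒ clockwise traversal).

-18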